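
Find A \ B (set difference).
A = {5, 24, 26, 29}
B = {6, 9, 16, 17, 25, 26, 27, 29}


A \ B = elements in A but not in B
A = {5, 24, 26, 29}
B = {6, 9, 16, 17, 25, 26, 27, 29}
Remove from A any elements in B
A \ B = {5, 24}

A \ B = {5, 24}


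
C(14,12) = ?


C(n,k) = n! / (k!(n-k)!)
C(14,12) = 14! / (12!2!)
= 91

C(14,12) = 91


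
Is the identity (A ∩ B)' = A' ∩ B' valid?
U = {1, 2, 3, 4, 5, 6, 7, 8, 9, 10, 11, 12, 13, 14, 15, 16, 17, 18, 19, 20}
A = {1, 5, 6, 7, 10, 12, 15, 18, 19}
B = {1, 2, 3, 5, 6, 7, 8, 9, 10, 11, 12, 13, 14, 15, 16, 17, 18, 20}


LHS: A ∩ B = {1, 5, 6, 7, 10, 12, 15, 18}
(A ∩ B)' = U \ (A ∩ B) = {2, 3, 4, 8, 9, 11, 13, 14, 16, 17, 19, 20}
A' = {2, 3, 4, 8, 9, 11, 13, 14, 16, 17, 20}, B' = {4, 19}
Claimed RHS: A' ∩ B' = {4}
Identity is INVALID: LHS = {2, 3, 4, 8, 9, 11, 13, 14, 16, 17, 19, 20} but the RHS claimed here equals {4}. The correct form is (A ∩ B)' = A' ∪ B'.

Identity is invalid: (A ∩ B)' = {2, 3, 4, 8, 9, 11, 13, 14, 16, 17, 19, 20} but A' ∩ B' = {4}. The correct De Morgan law is (A ∩ B)' = A' ∪ B'.


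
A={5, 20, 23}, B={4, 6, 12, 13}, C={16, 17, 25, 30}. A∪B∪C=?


A ∪ B = {4, 5, 6, 12, 13, 20, 23}
(A ∪ B) ∪ C = {4, 5, 6, 12, 13, 16, 17, 20, 23, 25, 30}

A ∪ B ∪ C = {4, 5, 6, 12, 13, 16, 17, 20, 23, 25, 30}


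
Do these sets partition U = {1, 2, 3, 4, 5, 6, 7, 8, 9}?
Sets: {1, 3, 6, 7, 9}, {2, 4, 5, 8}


A partition requires: (1) non-empty parts, (2) pairwise disjoint, (3) union = U
Parts: {1, 3, 6, 7, 9}, {2, 4, 5, 8}
Union of parts: {1, 2, 3, 4, 5, 6, 7, 8, 9}
U = {1, 2, 3, 4, 5, 6, 7, 8, 9}
All non-empty? True
Pairwise disjoint? True
Covers U? True

Yes, valid partition


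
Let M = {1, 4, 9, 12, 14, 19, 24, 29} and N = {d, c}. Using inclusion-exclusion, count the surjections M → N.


n = |M| = 8, k = |N| = 2. Surjections via inclusion-exclusion:
S(n,k) = Σ(-1)^i × C(k,i) × (k-i)^n, i=0 to k
i=0: (-1)^0×C(2,0)×2^8 = 256
i=1: (-1)^1×C(2,1)×1^8 = -2
i=2: (-1)^2×C(2,2)×0^8 = 0
Total = 254

Number of surjections = 254


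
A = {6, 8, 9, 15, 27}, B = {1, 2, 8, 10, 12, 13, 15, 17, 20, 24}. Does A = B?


Two sets are equal iff they have exactly the same elements.
A = {6, 8, 9, 15, 27}
B = {1, 2, 8, 10, 12, 13, 15, 17, 20, 24}
Differences: {1, 2, 6, 9, 10, 12, 13, 17, 20, 24, 27}
A ≠ B

No, A ≠ B


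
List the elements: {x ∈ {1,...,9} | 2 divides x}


Checking each candidate:
Condition: multiples of 2 in {1,...,9}
Result = {2, 4, 6, 8}

{2, 4, 6, 8}


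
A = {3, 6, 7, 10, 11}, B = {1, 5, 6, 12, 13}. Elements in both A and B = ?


A = {3, 6, 7, 10, 11}
B = {1, 5, 6, 12, 13}
Region: in both A and B
Elements: {6}

Elements in both A and B: {6}


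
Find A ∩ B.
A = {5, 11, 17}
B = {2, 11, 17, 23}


A ∩ B = elements in both A and B
A = {5, 11, 17}
B = {2, 11, 17, 23}
A ∩ B = {11, 17}

A ∩ B = {11, 17}


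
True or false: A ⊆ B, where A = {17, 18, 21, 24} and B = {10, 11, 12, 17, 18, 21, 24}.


A ⊆ B means every element of A is in B.
All elements of A are in B.
So A ⊆ B.

Yes, A ⊆ B


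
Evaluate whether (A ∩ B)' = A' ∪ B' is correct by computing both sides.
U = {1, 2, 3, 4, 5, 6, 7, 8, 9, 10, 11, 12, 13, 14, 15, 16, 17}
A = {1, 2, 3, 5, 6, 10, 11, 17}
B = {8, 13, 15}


LHS: A ∩ B = ∅
(A ∩ B)' = U \ (A ∩ B) = {1, 2, 3, 4, 5, 6, 7, 8, 9, 10, 11, 12, 13, 14, 15, 16, 17}
A' = {4, 7, 8, 9, 12, 13, 14, 15, 16}, B' = {1, 2, 3, 4, 5, 6, 7, 9, 10, 11, 12, 14, 16, 17}
Claimed RHS: A' ∪ B' = {1, 2, 3, 4, 5, 6, 7, 8, 9, 10, 11, 12, 13, 14, 15, 16, 17}
Identity is VALID: LHS = RHS = {1, 2, 3, 4, 5, 6, 7, 8, 9, 10, 11, 12, 13, 14, 15, 16, 17} ✓

Identity is valid. (A ∩ B)' = A' ∪ B' = {1, 2, 3, 4, 5, 6, 7, 8, 9, 10, 11, 12, 13, 14, 15, 16, 17}


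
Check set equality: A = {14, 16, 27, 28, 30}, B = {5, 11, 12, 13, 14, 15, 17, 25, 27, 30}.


Two sets are equal iff they have exactly the same elements.
A = {14, 16, 27, 28, 30}
B = {5, 11, 12, 13, 14, 15, 17, 25, 27, 30}
Differences: {5, 11, 12, 13, 15, 16, 17, 25, 28}
A ≠ B

No, A ≠ B


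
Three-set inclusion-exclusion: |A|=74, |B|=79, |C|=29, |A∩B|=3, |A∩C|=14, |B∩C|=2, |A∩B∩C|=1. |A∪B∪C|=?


|A∪B∪C| = |A|+|B|+|C| - |A∩B|-|A∩C|-|B∩C| + |A∩B∩C|
= 74+79+29 - 3-14-2 + 1
= 182 - 19 + 1
= 164

|A ∪ B ∪ C| = 164


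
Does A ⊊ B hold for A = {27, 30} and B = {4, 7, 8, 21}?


A ⊂ B requires: A ⊆ B AND A ≠ B.
A ⊆ B? No
A ⊄ B, so A is not a proper subset.

No, A is not a proper subset of B


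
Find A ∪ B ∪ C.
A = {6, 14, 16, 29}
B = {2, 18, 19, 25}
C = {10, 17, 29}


A ∪ B = {2, 6, 14, 16, 18, 19, 25, 29}
(A ∪ B) ∪ C = {2, 6, 10, 14, 16, 17, 18, 19, 25, 29}

A ∪ B ∪ C = {2, 6, 10, 14, 16, 17, 18, 19, 25, 29}


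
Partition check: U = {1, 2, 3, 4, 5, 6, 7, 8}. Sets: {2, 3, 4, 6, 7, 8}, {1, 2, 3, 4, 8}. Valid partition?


A partition requires: (1) non-empty parts, (2) pairwise disjoint, (3) union = U
Parts: {2, 3, 4, 6, 7, 8}, {1, 2, 3, 4, 8}
Union of parts: {1, 2, 3, 4, 6, 7, 8}
U = {1, 2, 3, 4, 5, 6, 7, 8}
All non-empty? True
Pairwise disjoint? False
Covers U? False

No, not a valid partition


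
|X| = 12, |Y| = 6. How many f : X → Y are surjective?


n = |X| = 12, k = |Y| = 6. Surjections via inclusion-exclusion:
S(n,k) = Σ(-1)^i × C(k,i) × (k-i)^n, i=0 to k
i=0: (-1)^0×C(6,0)×6^12 = 2176782336
i=1: (-1)^1×C(6,1)×5^12 = -1464843750
i=2: (-1)^2×C(6,2)×4^12 = 251658240
i=3: (-1)^3×C(6,3)×3^12 = -10628820
i=4: (-1)^4×C(6,4)×2^12 = 61440
i=5: (-1)^5×C(6,5)×1^12 = -6
i=6: (-1)^6×C(6,6)×0^12 = 0
Total = 953029440

Number of surjections = 953029440


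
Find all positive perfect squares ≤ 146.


Checking each candidate:
Condition: positive perfect squares ≤ 146
Result = {1, 4, 9, 16, 25, 36, 49, 64, 81, 100, 121, 144}

{1, 4, 9, 16, 25, 36, 49, 64, 81, 100, 121, 144}


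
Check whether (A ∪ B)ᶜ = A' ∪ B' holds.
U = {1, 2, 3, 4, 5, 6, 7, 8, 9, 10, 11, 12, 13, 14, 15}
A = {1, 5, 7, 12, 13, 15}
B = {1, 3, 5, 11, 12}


LHS: A ∪ B = {1, 3, 5, 7, 11, 12, 13, 15}
(A ∪ B)' = U \ (A ∪ B) = {2, 4, 6, 8, 9, 10, 14}
A' = {2, 3, 4, 6, 8, 9, 10, 11, 14}, B' = {2, 4, 6, 7, 8, 9, 10, 13, 14, 15}
Claimed RHS: A' ∪ B' = {2, 3, 4, 6, 7, 8, 9, 10, 11, 13, 14, 15}
Identity is INVALID: LHS = {2, 4, 6, 8, 9, 10, 14} but the RHS claimed here equals {2, 3, 4, 6, 7, 8, 9, 10, 11, 13, 14, 15}. The correct form is (A ∪ B)' = A' ∩ B'.

Identity is invalid: (A ∪ B)' = {2, 4, 6, 8, 9, 10, 14} but A' ∪ B' = {2, 3, 4, 6, 7, 8, 9, 10, 11, 13, 14, 15}. The correct De Morgan law is (A ∪ B)' = A' ∩ B'.


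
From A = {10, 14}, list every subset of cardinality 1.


|A| = 2, so A has C(2,1) = 2 subsets of size 1.
Enumerate by choosing 1 elements from A at a time:
{10}, {14}

1-element subsets (2 total): {10}, {14}


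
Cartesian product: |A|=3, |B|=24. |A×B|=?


|A × B| = |A| × |B|
= 3 × 24
= 72

|A × B| = 72


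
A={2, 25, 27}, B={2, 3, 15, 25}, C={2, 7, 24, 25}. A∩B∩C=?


A ∩ B = {2, 25}
(A ∩ B) ∩ C = {2, 25}

A ∩ B ∩ C = {2, 25}


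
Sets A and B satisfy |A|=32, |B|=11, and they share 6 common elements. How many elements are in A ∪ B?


|A ∪ B| = |A| + |B| - |A ∩ B|
= 32 + 11 - 6
= 37

|A ∪ B| = 37


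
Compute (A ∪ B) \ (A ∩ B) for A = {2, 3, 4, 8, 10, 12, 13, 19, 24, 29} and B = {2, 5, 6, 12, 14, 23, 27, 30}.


A △ B = (A \ B) ∪ (B \ A) = elements in exactly one of A or B
A \ B = {3, 4, 8, 10, 13, 19, 24, 29}
B \ A = {5, 6, 14, 23, 27, 30}
A △ B = {3, 4, 5, 6, 8, 10, 13, 14, 19, 23, 24, 27, 29, 30}

A △ B = {3, 4, 5, 6, 8, 10, 13, 14, 19, 23, 24, 27, 29, 30}


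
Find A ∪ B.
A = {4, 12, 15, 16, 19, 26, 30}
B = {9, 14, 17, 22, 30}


A ∪ B = all elements in A or B (or both)
A = {4, 12, 15, 16, 19, 26, 30}
B = {9, 14, 17, 22, 30}
A ∪ B = {4, 9, 12, 14, 15, 16, 17, 19, 22, 26, 30}

A ∪ B = {4, 9, 12, 14, 15, 16, 17, 19, 22, 26, 30}


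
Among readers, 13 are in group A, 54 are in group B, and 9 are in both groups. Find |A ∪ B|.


|A ∪ B| = |A| + |B| - |A ∩ B|
= 13 + 54 - 9
= 58

|A ∪ B| = 58


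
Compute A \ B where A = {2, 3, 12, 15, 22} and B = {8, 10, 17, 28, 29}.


A \ B = elements in A but not in B
A = {2, 3, 12, 15, 22}
B = {8, 10, 17, 28, 29}
Remove from A any elements in B
A \ B = {2, 3, 12, 15, 22}

A \ B = {2, 3, 12, 15, 22}


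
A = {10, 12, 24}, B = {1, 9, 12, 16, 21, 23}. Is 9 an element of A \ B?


A = {10, 12, 24}, B = {1, 9, 12, 16, 21, 23}
A \ B = elements in A but not in B
A \ B = {10, 24}
Checking if 9 ∈ A \ B
9 is not in A \ B → False

9 ∉ A \ B


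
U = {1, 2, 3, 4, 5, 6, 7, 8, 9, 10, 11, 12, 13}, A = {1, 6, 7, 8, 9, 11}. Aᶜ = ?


Aᶜ = U \ A = elements in U but not in A
U = {1, 2, 3, 4, 5, 6, 7, 8, 9, 10, 11, 12, 13}
A = {1, 6, 7, 8, 9, 11}
Aᶜ = {2, 3, 4, 5, 10, 12, 13}

Aᶜ = {2, 3, 4, 5, 10, 12, 13}


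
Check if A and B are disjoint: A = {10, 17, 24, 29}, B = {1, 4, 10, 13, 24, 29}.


Disjoint means A ∩ B = ∅.
A ∩ B = {10, 24, 29}
A ∩ B ≠ ∅, so A and B are NOT disjoint.

No, A and B are not disjoint (A ∩ B = {10, 24, 29})


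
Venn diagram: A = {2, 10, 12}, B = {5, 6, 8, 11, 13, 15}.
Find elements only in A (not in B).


A = {2, 10, 12}
B = {5, 6, 8, 11, 13, 15}
Region: only in A (not in B)
Elements: {2, 10, 12}

Elements only in A (not in B): {2, 10, 12}


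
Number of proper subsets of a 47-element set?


Total subsets = 2^n = 2^47 = 140737488355328
Proper subsets exclude the set itself: 2^n - 1
= 140737488355328 - 1
= 140737488355327

Number of proper subsets = 140737488355327


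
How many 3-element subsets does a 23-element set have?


C(n,k) = n! / (k!(n-k)!)
C(23,3) = 23! / (3!20!)
= 1771

C(23,3) = 1771


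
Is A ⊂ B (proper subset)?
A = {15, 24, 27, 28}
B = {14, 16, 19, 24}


A ⊂ B requires: A ⊆ B AND A ≠ B.
A ⊆ B? No
A ⊄ B, so A is not a proper subset.

No, A is not a proper subset of B


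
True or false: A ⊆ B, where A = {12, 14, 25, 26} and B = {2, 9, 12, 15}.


A ⊆ B means every element of A is in B.
Elements in A not in B: {14, 25, 26}
So A ⊄ B.

No, A ⊄ B


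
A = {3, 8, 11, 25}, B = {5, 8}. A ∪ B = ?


A ∪ B = all elements in A or B (or both)
A = {3, 8, 11, 25}
B = {5, 8}
A ∪ B = {3, 5, 8, 11, 25}

A ∪ B = {3, 5, 8, 11, 25}


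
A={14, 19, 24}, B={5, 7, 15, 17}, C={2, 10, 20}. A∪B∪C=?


A ∪ B = {5, 7, 14, 15, 17, 19, 24}
(A ∪ B) ∪ C = {2, 5, 7, 10, 14, 15, 17, 19, 20, 24}

A ∪ B ∪ C = {2, 5, 7, 10, 14, 15, 17, 19, 20, 24}


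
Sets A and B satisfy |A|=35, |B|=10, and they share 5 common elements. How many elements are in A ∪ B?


|A ∪ B| = |A| + |B| - |A ∩ B|
= 35 + 10 - 5
= 40

|A ∪ B| = 40


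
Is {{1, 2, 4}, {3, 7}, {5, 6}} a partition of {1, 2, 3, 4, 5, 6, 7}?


A partition requires: (1) non-empty parts, (2) pairwise disjoint, (3) union = U
Parts: {1, 2, 4}, {3, 7}, {5, 6}
Union of parts: {1, 2, 3, 4, 5, 6, 7}
U = {1, 2, 3, 4, 5, 6, 7}
All non-empty? True
Pairwise disjoint? True
Covers U? True

Yes, valid partition


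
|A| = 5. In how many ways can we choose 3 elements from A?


C(n,k) = n! / (k!(n-k)!)
C(5,3) = 5! / (3!2!)
= 10

C(5,3) = 10


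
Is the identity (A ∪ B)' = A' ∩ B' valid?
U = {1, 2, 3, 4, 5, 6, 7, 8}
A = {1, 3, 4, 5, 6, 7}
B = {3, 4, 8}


LHS: A ∪ B = {1, 3, 4, 5, 6, 7, 8}
(A ∪ B)' = U \ (A ∪ B) = {2}
A' = {2, 8}, B' = {1, 2, 5, 6, 7}
Claimed RHS: A' ∩ B' = {2}
Identity is VALID: LHS = RHS = {2} ✓

Identity is valid. (A ∪ B)' = A' ∩ B' = {2}


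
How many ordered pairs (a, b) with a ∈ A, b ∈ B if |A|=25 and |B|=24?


|A × B| = |A| × |B|
= 25 × 24
= 600

|A × B| = 600


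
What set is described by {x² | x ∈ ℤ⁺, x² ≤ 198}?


Checking each candidate:
Condition: positive perfect squares ≤ 198
Result = {1, 4, 9, 16, 25, 36, 49, 64, 81, 100, 121, 144, 169, 196}

{1, 4, 9, 16, 25, 36, 49, 64, 81, 100, 121, 144, 169, 196}


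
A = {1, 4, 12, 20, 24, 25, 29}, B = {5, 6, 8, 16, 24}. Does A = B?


Two sets are equal iff they have exactly the same elements.
A = {1, 4, 12, 20, 24, 25, 29}
B = {5, 6, 8, 16, 24}
Differences: {1, 4, 5, 6, 8, 12, 16, 20, 25, 29}
A ≠ B

No, A ≠ B


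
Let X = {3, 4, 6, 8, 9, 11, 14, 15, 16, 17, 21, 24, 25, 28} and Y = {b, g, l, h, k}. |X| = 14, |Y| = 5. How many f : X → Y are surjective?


n = |X| = 14, k = |Y| = 5. Surjections via inclusion-exclusion:
S(n,k) = Σ(-1)^i × C(k,i) × (k-i)^n, i=0 to k
i=0: (-1)^0×C(5,0)×5^14 = 6103515625
i=1: (-1)^1×C(5,1)×4^14 = -1342177280
i=2: (-1)^2×C(5,2)×3^14 = 47829690
i=3: (-1)^3×C(5,3)×2^14 = -163840
i=4: (-1)^4×C(5,4)×1^14 = 5
i=5: (-1)^5×C(5,5)×0^14 = 0
Total = 4809004200

Number of surjections = 4809004200


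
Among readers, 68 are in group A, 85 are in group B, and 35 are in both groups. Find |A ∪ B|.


|A ∪ B| = |A| + |B| - |A ∩ B|
= 68 + 85 - 35
= 118

|A ∪ B| = 118


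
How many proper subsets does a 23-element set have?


Total subsets = 2^n = 2^23 = 8388608
Proper subsets exclude the set itself: 2^n - 1
= 8388608 - 1
= 8388607

Number of proper subsets = 8388607


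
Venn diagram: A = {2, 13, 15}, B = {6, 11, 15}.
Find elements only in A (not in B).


A = {2, 13, 15}
B = {6, 11, 15}
Region: only in A (not in B)
Elements: {2, 13}

Elements only in A (not in B): {2, 13}


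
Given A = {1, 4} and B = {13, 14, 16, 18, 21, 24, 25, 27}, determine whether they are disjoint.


Disjoint means A ∩ B = ∅.
A ∩ B = ∅
A ∩ B = ∅, so A and B are disjoint.

Yes, A and B are disjoint


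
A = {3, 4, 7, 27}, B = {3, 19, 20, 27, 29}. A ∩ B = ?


A ∩ B = elements in both A and B
A = {3, 4, 7, 27}
B = {3, 19, 20, 27, 29}
A ∩ B = {3, 27}

A ∩ B = {3, 27}


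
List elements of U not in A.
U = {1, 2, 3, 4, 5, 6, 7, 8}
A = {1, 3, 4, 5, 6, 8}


Aᶜ = U \ A = elements in U but not in A
U = {1, 2, 3, 4, 5, 6, 7, 8}
A = {1, 3, 4, 5, 6, 8}
Aᶜ = {2, 7}

Aᶜ = {2, 7}


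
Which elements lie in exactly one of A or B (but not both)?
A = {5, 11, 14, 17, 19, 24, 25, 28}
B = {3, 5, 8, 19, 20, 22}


A △ B = (A \ B) ∪ (B \ A) = elements in exactly one of A or B
A \ B = {11, 14, 17, 24, 25, 28}
B \ A = {3, 8, 20, 22}
A △ B = {3, 8, 11, 14, 17, 20, 22, 24, 25, 28}

A △ B = {3, 8, 11, 14, 17, 20, 22, 24, 25, 28}


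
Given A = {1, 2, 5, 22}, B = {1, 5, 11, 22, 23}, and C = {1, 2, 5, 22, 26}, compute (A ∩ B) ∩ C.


A ∩ B = {1, 5, 22}
(A ∩ B) ∩ C = {1, 5, 22}

A ∩ B ∩ C = {1, 5, 22}


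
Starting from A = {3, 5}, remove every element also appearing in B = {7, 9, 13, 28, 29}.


A \ B = elements in A but not in B
A = {3, 5}
B = {7, 9, 13, 28, 29}
Remove from A any elements in B
A \ B = {3, 5}

A \ B = {3, 5}


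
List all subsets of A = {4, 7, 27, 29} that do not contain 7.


A subset of A that omits 7 is a subset of A \ {7}, so there are 2^(n-1) = 2^3 = 8 of them.
Subsets excluding 7: ∅, {4}, {27}, {29}, {4, 27}, {4, 29}, {27, 29}, {4, 27, 29}

Subsets excluding 7 (8 total): ∅, {4}, {27}, {29}, {4, 27}, {4, 29}, {27, 29}, {4, 27, 29}


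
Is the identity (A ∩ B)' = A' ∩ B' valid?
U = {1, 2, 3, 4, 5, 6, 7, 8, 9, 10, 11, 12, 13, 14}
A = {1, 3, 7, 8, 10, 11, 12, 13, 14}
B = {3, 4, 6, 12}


LHS: A ∩ B = {3, 12}
(A ∩ B)' = U \ (A ∩ B) = {1, 2, 4, 5, 6, 7, 8, 9, 10, 11, 13, 14}
A' = {2, 4, 5, 6, 9}, B' = {1, 2, 5, 7, 8, 9, 10, 11, 13, 14}
Claimed RHS: A' ∩ B' = {2, 5, 9}
Identity is INVALID: LHS = {1, 2, 4, 5, 6, 7, 8, 9, 10, 11, 13, 14} but the RHS claimed here equals {2, 5, 9}. The correct form is (A ∩ B)' = A' ∪ B'.

Identity is invalid: (A ∩ B)' = {1, 2, 4, 5, 6, 7, 8, 9, 10, 11, 13, 14} but A' ∩ B' = {2, 5, 9}. The correct De Morgan law is (A ∩ B)' = A' ∪ B'.


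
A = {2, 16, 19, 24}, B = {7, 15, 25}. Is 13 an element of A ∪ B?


A = {2, 16, 19, 24}, B = {7, 15, 25}
A ∪ B = all elements in A or B
A ∪ B = {2, 7, 15, 16, 19, 24, 25}
Checking if 13 ∈ A ∪ B
13 is not in A ∪ B → False

13 ∉ A ∪ B


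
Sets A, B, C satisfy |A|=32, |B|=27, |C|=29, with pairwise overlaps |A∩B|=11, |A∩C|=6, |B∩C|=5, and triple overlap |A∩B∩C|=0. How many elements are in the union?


|A∪B∪C| = |A|+|B|+|C| - |A∩B|-|A∩C|-|B∩C| + |A∩B∩C|
= 32+27+29 - 11-6-5 + 0
= 88 - 22 + 0
= 66

|A ∪ B ∪ C| = 66


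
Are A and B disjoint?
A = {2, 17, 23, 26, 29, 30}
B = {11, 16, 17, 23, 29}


Disjoint means A ∩ B = ∅.
A ∩ B = {17, 23, 29}
A ∩ B ≠ ∅, so A and B are NOT disjoint.

No, A and B are not disjoint (A ∩ B = {17, 23, 29})


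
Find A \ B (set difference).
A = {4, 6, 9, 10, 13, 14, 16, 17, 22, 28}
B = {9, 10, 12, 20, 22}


A \ B = elements in A but not in B
A = {4, 6, 9, 10, 13, 14, 16, 17, 22, 28}
B = {9, 10, 12, 20, 22}
Remove from A any elements in B
A \ B = {4, 6, 13, 14, 16, 17, 28}

A \ B = {4, 6, 13, 14, 16, 17, 28}


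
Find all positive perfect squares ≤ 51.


Checking each candidate:
Condition: positive perfect squares ≤ 51
Result = {1, 4, 9, 16, 25, 36, 49}

{1, 4, 9, 16, 25, 36, 49}


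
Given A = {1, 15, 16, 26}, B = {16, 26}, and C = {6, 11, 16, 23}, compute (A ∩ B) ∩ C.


A ∩ B = {16, 26}
(A ∩ B) ∩ C = {16}

A ∩ B ∩ C = {16}


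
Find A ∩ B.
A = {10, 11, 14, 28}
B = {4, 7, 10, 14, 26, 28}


A ∩ B = elements in both A and B
A = {10, 11, 14, 28}
B = {4, 7, 10, 14, 26, 28}
A ∩ B = {10, 14, 28}

A ∩ B = {10, 14, 28}


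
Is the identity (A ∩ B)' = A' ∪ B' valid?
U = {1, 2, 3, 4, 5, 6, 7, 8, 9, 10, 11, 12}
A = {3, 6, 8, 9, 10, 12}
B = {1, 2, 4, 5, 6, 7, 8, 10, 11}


LHS: A ∩ B = {6, 8, 10}
(A ∩ B)' = U \ (A ∩ B) = {1, 2, 3, 4, 5, 7, 9, 11, 12}
A' = {1, 2, 4, 5, 7, 11}, B' = {3, 9, 12}
Claimed RHS: A' ∪ B' = {1, 2, 3, 4, 5, 7, 9, 11, 12}
Identity is VALID: LHS = RHS = {1, 2, 3, 4, 5, 7, 9, 11, 12} ✓

Identity is valid. (A ∩ B)' = A' ∪ B' = {1, 2, 3, 4, 5, 7, 9, 11, 12}


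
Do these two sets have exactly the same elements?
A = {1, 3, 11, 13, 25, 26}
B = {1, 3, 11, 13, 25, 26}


Two sets are equal iff they have exactly the same elements.
A = {1, 3, 11, 13, 25, 26}
B = {1, 3, 11, 13, 25, 26}
Same elements → A = B

Yes, A = B


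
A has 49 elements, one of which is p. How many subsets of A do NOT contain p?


Subsets of A avoiding p are subsets of A \ {p}, which has 48 elements.
Count = 2^(n-1) = 2^48
= 281474976710656

Number of subsets avoiding p = 281474976710656


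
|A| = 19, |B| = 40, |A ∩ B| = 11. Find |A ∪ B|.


|A ∪ B| = |A| + |B| - |A ∩ B|
= 19 + 40 - 11
= 48

|A ∪ B| = 48


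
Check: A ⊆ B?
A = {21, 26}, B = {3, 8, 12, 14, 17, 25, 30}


A ⊆ B means every element of A is in B.
Elements in A not in B: {21, 26}
So A ⊄ B.

No, A ⊄ B


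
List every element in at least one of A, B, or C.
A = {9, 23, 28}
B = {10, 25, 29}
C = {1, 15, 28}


A ∪ B = {9, 10, 23, 25, 28, 29}
(A ∪ B) ∪ C = {1, 9, 10, 15, 23, 25, 28, 29}

A ∪ B ∪ C = {1, 9, 10, 15, 23, 25, 28, 29}


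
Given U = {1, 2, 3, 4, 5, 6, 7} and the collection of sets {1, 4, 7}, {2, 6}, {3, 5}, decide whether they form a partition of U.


A partition requires: (1) non-empty parts, (2) pairwise disjoint, (3) union = U
Parts: {1, 4, 7}, {2, 6}, {3, 5}
Union of parts: {1, 2, 3, 4, 5, 6, 7}
U = {1, 2, 3, 4, 5, 6, 7}
All non-empty? True
Pairwise disjoint? True
Covers U? True

Yes, valid partition


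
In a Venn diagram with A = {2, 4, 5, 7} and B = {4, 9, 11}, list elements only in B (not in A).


A = {2, 4, 5, 7}
B = {4, 9, 11}
Region: only in B (not in A)
Elements: {9, 11}

Elements only in B (not in A): {9, 11}


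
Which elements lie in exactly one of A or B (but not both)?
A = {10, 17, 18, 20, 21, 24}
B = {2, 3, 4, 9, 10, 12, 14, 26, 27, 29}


A △ B = (A \ B) ∪ (B \ A) = elements in exactly one of A or B
A \ B = {17, 18, 20, 21, 24}
B \ A = {2, 3, 4, 9, 12, 14, 26, 27, 29}
A △ B = {2, 3, 4, 9, 12, 14, 17, 18, 20, 21, 24, 26, 27, 29}

A △ B = {2, 3, 4, 9, 12, 14, 17, 18, 20, 21, 24, 26, 27, 29}


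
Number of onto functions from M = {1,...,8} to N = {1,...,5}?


n = |M| = 8, k = |N| = 5. Surjections via inclusion-exclusion:
S(n,k) = Σ(-1)^i × C(k,i) × (k-i)^n, i=0 to k
i=0: (-1)^0×C(5,0)×5^8 = 390625
i=1: (-1)^1×C(5,1)×4^8 = -327680
i=2: (-1)^2×C(5,2)×3^8 = 65610
i=3: (-1)^3×C(5,3)×2^8 = -2560
i=4: (-1)^4×C(5,4)×1^8 = 5
i=5: (-1)^5×C(5,5)×0^8 = 0
Total = 126000

Number of surjections = 126000


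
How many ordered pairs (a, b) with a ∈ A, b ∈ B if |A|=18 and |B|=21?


|A × B| = |A| × |B|
= 18 × 21
= 378

|A × B| = 378


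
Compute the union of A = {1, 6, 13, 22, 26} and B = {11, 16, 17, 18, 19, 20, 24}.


A ∪ B = all elements in A or B (or both)
A = {1, 6, 13, 22, 26}
B = {11, 16, 17, 18, 19, 20, 24}
A ∪ B = {1, 6, 11, 13, 16, 17, 18, 19, 20, 22, 24, 26}

A ∪ B = {1, 6, 11, 13, 16, 17, 18, 19, 20, 22, 24, 26}


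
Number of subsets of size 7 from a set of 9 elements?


C(n,k) = n! / (k!(n-k)!)
C(9,7) = 9! / (7!2!)
= 36

C(9,7) = 36


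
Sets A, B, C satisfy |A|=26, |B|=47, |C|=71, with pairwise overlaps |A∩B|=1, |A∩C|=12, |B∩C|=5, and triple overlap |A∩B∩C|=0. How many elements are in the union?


|A∪B∪C| = |A|+|B|+|C| - |A∩B|-|A∩C|-|B∩C| + |A∩B∩C|
= 26+47+71 - 1-12-5 + 0
= 144 - 18 + 0
= 126

|A ∪ B ∪ C| = 126


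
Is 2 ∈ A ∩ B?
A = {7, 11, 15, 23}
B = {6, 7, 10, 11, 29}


A = {7, 11, 15, 23}, B = {6, 7, 10, 11, 29}
A ∩ B = elements in both A and B
A ∩ B = {7, 11}
Checking if 2 ∈ A ∩ B
2 is not in A ∩ B → False

2 ∉ A ∩ B


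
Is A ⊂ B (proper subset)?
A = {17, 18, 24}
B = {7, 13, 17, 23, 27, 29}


A ⊂ B requires: A ⊆ B AND A ≠ B.
A ⊆ B? No
A ⊄ B, so A is not a proper subset.

No, A is not a proper subset of B


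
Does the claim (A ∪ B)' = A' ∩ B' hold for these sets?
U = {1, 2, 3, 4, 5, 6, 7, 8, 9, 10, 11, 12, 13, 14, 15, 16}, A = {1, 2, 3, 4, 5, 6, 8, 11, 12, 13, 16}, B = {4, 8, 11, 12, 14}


LHS: A ∪ B = {1, 2, 3, 4, 5, 6, 8, 11, 12, 13, 14, 16}
(A ∪ B)' = U \ (A ∪ B) = {7, 9, 10, 15}
A' = {7, 9, 10, 14, 15}, B' = {1, 2, 3, 5, 6, 7, 9, 10, 13, 15, 16}
Claimed RHS: A' ∩ B' = {7, 9, 10, 15}
Identity is VALID: LHS = RHS = {7, 9, 10, 15} ✓

Identity is valid. (A ∪ B)' = A' ∩ B' = {7, 9, 10, 15}


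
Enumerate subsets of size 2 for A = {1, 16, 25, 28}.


|A| = 4, so A has C(4,2) = 6 subsets of size 2.
Enumerate by choosing 2 elements from A at a time:
{1, 16}, {1, 25}, {1, 28}, {16, 25}, {16, 28}, {25, 28}

2-element subsets (6 total): {1, 16}, {1, 25}, {1, 28}, {16, 25}, {16, 28}, {25, 28}


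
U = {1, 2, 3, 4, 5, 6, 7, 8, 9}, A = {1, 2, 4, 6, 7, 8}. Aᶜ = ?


Aᶜ = U \ A = elements in U but not in A
U = {1, 2, 3, 4, 5, 6, 7, 8, 9}
A = {1, 2, 4, 6, 7, 8}
Aᶜ = {3, 5, 9}

Aᶜ = {3, 5, 9}


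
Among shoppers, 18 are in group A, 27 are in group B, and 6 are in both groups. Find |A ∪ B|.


|A ∪ B| = |A| + |B| - |A ∩ B|
= 18 + 27 - 6
= 39

|A ∪ B| = 39


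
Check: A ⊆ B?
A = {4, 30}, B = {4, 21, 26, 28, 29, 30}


A ⊆ B means every element of A is in B.
All elements of A are in B.
So A ⊆ B.

Yes, A ⊆ B


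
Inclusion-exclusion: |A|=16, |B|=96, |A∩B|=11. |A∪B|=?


|A ∪ B| = |A| + |B| - |A ∩ B|
= 16 + 96 - 11
= 101

|A ∪ B| = 101


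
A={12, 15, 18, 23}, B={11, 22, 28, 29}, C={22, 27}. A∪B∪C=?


A ∪ B = {11, 12, 15, 18, 22, 23, 28, 29}
(A ∪ B) ∪ C = {11, 12, 15, 18, 22, 23, 27, 28, 29}

A ∪ B ∪ C = {11, 12, 15, 18, 22, 23, 27, 28, 29}


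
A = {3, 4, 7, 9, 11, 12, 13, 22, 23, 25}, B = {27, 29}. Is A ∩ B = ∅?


Disjoint means A ∩ B = ∅.
A ∩ B = ∅
A ∩ B = ∅, so A and B are disjoint.

Yes, A and B are disjoint


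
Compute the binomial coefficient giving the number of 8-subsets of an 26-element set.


C(n,k) = n! / (k!(n-k)!)
C(26,8) = 26! / (8!18!)
= 1562275

C(26,8) = 1562275


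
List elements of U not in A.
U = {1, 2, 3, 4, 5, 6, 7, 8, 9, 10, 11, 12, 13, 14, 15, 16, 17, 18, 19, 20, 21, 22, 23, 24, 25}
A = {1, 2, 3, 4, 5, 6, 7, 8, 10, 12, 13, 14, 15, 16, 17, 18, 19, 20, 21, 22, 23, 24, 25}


Aᶜ = U \ A = elements in U but not in A
U = {1, 2, 3, 4, 5, 6, 7, 8, 9, 10, 11, 12, 13, 14, 15, 16, 17, 18, 19, 20, 21, 22, 23, 24, 25}
A = {1, 2, 3, 4, 5, 6, 7, 8, 10, 12, 13, 14, 15, 16, 17, 18, 19, 20, 21, 22, 23, 24, 25}
Aᶜ = {9, 11}

Aᶜ = {9, 11}


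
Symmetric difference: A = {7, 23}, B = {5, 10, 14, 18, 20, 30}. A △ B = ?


A △ B = (A \ B) ∪ (B \ A) = elements in exactly one of A or B
A \ B = {7, 23}
B \ A = {5, 10, 14, 18, 20, 30}
A △ B = {5, 7, 10, 14, 18, 20, 23, 30}

A △ B = {5, 7, 10, 14, 18, 20, 23, 30}


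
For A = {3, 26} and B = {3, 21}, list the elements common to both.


A ∩ B = elements in both A and B
A = {3, 26}
B = {3, 21}
A ∩ B = {3}

A ∩ B = {3}


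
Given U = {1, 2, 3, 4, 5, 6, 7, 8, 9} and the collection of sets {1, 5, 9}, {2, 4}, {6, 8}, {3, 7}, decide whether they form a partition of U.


A partition requires: (1) non-empty parts, (2) pairwise disjoint, (3) union = U
Parts: {1, 5, 9}, {2, 4}, {6, 8}, {3, 7}
Union of parts: {1, 2, 3, 4, 5, 6, 7, 8, 9}
U = {1, 2, 3, 4, 5, 6, 7, 8, 9}
All non-empty? True
Pairwise disjoint? True
Covers U? True

Yes, valid partition


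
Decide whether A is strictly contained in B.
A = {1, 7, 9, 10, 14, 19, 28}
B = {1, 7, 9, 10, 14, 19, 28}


A ⊂ B requires: A ⊆ B AND A ≠ B.
A ⊆ B? Yes
A = B? Yes
A = B, so A is not a PROPER subset.

No, A is not a proper subset of B


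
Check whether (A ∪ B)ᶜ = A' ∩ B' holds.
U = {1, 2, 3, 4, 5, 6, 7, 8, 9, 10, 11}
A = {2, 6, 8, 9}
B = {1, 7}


LHS: A ∪ B = {1, 2, 6, 7, 8, 9}
(A ∪ B)' = U \ (A ∪ B) = {3, 4, 5, 10, 11}
A' = {1, 3, 4, 5, 7, 10, 11}, B' = {2, 3, 4, 5, 6, 8, 9, 10, 11}
Claimed RHS: A' ∩ B' = {3, 4, 5, 10, 11}
Identity is VALID: LHS = RHS = {3, 4, 5, 10, 11} ✓

Identity is valid. (A ∪ B)' = A' ∩ B' = {3, 4, 5, 10, 11}


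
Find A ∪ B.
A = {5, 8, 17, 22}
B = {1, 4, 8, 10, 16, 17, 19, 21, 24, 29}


A ∪ B = all elements in A or B (or both)
A = {5, 8, 17, 22}
B = {1, 4, 8, 10, 16, 17, 19, 21, 24, 29}
A ∪ B = {1, 4, 5, 8, 10, 16, 17, 19, 21, 22, 24, 29}

A ∪ B = {1, 4, 5, 8, 10, 16, 17, 19, 21, 22, 24, 29}


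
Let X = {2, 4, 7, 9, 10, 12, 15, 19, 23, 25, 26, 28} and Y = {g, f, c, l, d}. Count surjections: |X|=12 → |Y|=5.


n = |X| = 12, k = |Y| = 5. Surjections via inclusion-exclusion:
S(n,k) = Σ(-1)^i × C(k,i) × (k-i)^n, i=0 to k
i=0: (-1)^0×C(5,0)×5^12 = 244140625
i=1: (-1)^1×C(5,1)×4^12 = -83886080
i=2: (-1)^2×C(5,2)×3^12 = 5314410
i=3: (-1)^3×C(5,3)×2^12 = -40960
i=4: (-1)^4×C(5,4)×1^12 = 5
i=5: (-1)^5×C(5,5)×0^12 = 0
Total = 165528000

Number of surjections = 165528000


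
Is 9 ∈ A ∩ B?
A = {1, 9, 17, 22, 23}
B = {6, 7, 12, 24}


A = {1, 9, 17, 22, 23}, B = {6, 7, 12, 24}
A ∩ B = elements in both A and B
A ∩ B = ∅
Checking if 9 ∈ A ∩ B
9 is not in A ∩ B → False

9 ∉ A ∩ B


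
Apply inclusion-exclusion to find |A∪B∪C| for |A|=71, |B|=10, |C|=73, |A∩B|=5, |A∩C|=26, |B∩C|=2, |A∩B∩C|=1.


|A∪B∪C| = |A|+|B|+|C| - |A∩B|-|A∩C|-|B∩C| + |A∩B∩C|
= 71+10+73 - 5-26-2 + 1
= 154 - 33 + 1
= 122

|A ∪ B ∪ C| = 122


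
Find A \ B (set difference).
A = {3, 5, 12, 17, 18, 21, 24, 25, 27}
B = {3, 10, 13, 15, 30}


A \ B = elements in A but not in B
A = {3, 5, 12, 17, 18, 21, 24, 25, 27}
B = {3, 10, 13, 15, 30}
Remove from A any elements in B
A \ B = {5, 12, 17, 18, 21, 24, 25, 27}

A \ B = {5, 12, 17, 18, 21, 24, 25, 27}


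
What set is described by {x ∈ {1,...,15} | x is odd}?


Checking each candidate:
Condition: odd numbers in {1,...,15}
Result = {1, 3, 5, 7, 9, 11, 13, 15}

{1, 3, 5, 7, 9, 11, 13, 15}


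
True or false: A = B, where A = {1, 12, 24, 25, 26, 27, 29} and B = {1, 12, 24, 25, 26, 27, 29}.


Two sets are equal iff they have exactly the same elements.
A = {1, 12, 24, 25, 26, 27, 29}
B = {1, 12, 24, 25, 26, 27, 29}
Same elements → A = B

Yes, A = B


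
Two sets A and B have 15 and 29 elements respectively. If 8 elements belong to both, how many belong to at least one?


|A ∪ B| = |A| + |B| - |A ∩ B|
= 15 + 29 - 8
= 36

|A ∪ B| = 36


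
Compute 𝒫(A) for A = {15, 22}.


|A| = 2, so |P(A)| = 2^2 = 4
Enumerate subsets by cardinality (0 to 2):
∅, {15}, {22}, {15, 22}

P(A) has 4 subsets: ∅, {15}, {22}, {15, 22}


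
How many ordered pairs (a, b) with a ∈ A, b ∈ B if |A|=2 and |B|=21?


|A × B| = |A| × |B|
= 2 × 21
= 42

|A × B| = 42


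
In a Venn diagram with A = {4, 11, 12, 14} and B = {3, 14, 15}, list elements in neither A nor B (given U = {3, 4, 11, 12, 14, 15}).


A = {4, 11, 12, 14}
B = {3, 14, 15}
Region: in neither A nor B (given U = {3, 4, 11, 12, 14, 15})
Elements: ∅

Elements in neither A nor B (given U = {3, 4, 11, 12, 14, 15}): ∅


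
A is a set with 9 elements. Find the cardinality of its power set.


Number of subsets = 2^n
= 2^9
= 512

|P(A)| = 512


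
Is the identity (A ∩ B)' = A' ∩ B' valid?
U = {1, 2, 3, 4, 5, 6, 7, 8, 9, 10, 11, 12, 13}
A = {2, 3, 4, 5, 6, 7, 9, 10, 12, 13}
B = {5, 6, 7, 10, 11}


LHS: A ∩ B = {5, 6, 7, 10}
(A ∩ B)' = U \ (A ∩ B) = {1, 2, 3, 4, 8, 9, 11, 12, 13}
A' = {1, 8, 11}, B' = {1, 2, 3, 4, 8, 9, 12, 13}
Claimed RHS: A' ∩ B' = {1, 8}
Identity is INVALID: LHS = {1, 2, 3, 4, 8, 9, 11, 12, 13} but the RHS claimed here equals {1, 8}. The correct form is (A ∩ B)' = A' ∪ B'.

Identity is invalid: (A ∩ B)' = {1, 2, 3, 4, 8, 9, 11, 12, 13} but A' ∩ B' = {1, 8}. The correct De Morgan law is (A ∩ B)' = A' ∪ B'.


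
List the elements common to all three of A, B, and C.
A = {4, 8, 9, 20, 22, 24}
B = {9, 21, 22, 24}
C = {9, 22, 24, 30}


A ∩ B = {9, 22, 24}
(A ∩ B) ∩ C = {9, 22, 24}

A ∩ B ∩ C = {9, 22, 24}


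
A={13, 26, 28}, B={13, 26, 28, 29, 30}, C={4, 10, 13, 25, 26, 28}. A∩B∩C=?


A ∩ B = {13, 26, 28}
(A ∩ B) ∩ C = {13, 26, 28}

A ∩ B ∩ C = {13, 26, 28}


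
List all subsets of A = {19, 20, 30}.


|A| = 3, so |P(A)| = 2^3 = 8
Enumerate subsets by cardinality (0 to 3):
∅, {19}, {20}, {30}, {19, 20}, {19, 30}, {20, 30}, {19, 20, 30}

P(A) has 8 subsets: ∅, {19}, {20}, {30}, {19, 20}, {19, 30}, {20, 30}, {19, 20, 30}


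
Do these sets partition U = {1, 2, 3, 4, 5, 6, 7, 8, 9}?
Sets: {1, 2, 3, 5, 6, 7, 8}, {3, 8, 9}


A partition requires: (1) non-empty parts, (2) pairwise disjoint, (3) union = U
Parts: {1, 2, 3, 5, 6, 7, 8}, {3, 8, 9}
Union of parts: {1, 2, 3, 5, 6, 7, 8, 9}
U = {1, 2, 3, 4, 5, 6, 7, 8, 9}
All non-empty? True
Pairwise disjoint? False
Covers U? False

No, not a valid partition


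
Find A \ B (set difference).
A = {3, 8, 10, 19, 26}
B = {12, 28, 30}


A \ B = elements in A but not in B
A = {3, 8, 10, 19, 26}
B = {12, 28, 30}
Remove from A any elements in B
A \ B = {3, 8, 10, 19, 26}

A \ B = {3, 8, 10, 19, 26}


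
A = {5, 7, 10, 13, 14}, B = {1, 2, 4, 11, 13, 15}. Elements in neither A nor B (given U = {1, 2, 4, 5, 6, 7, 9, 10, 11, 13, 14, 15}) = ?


A = {5, 7, 10, 13, 14}
B = {1, 2, 4, 11, 13, 15}
Region: in neither A nor B (given U = {1, 2, 4, 5, 6, 7, 9, 10, 11, 13, 14, 15})
Elements: {6, 9}

Elements in neither A nor B (given U = {1, 2, 4, 5, 6, 7, 9, 10, 11, 13, 14, 15}): {6, 9}


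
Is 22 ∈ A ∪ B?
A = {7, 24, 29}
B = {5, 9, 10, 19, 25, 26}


A = {7, 24, 29}, B = {5, 9, 10, 19, 25, 26}
A ∪ B = all elements in A or B
A ∪ B = {5, 7, 9, 10, 19, 24, 25, 26, 29}
Checking if 22 ∈ A ∪ B
22 is not in A ∪ B → False

22 ∉ A ∪ B


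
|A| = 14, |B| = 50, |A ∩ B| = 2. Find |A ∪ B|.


|A ∪ B| = |A| + |B| - |A ∩ B|
= 14 + 50 - 2
= 62

|A ∪ B| = 62


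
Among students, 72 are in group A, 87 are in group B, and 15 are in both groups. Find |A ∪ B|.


|A ∪ B| = |A| + |B| - |A ∩ B|
= 72 + 87 - 15
= 144

|A ∪ B| = 144


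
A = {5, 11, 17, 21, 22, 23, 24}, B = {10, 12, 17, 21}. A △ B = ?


A △ B = (A \ B) ∪ (B \ A) = elements in exactly one of A or B
A \ B = {5, 11, 22, 23, 24}
B \ A = {10, 12}
A △ B = {5, 10, 11, 12, 22, 23, 24}

A △ B = {5, 10, 11, 12, 22, 23, 24}


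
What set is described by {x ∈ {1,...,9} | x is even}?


Checking each candidate:
Condition: even numbers in {1,...,9}
Result = {2, 4, 6, 8}

{2, 4, 6, 8}


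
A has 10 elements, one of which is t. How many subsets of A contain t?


Subsets of A containing t correspond to subsets of A \ {t}, which has 9 elements.
Count = 2^(n-1) = 2^9
= 512

Number of subsets containing t = 512


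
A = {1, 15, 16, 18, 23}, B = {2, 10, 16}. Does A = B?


Two sets are equal iff they have exactly the same elements.
A = {1, 15, 16, 18, 23}
B = {2, 10, 16}
Differences: {1, 2, 10, 15, 18, 23}
A ≠ B

No, A ≠ B


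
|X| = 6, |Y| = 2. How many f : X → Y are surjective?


n = |X| = 6, k = |Y| = 2. Surjections via inclusion-exclusion:
S(n,k) = Σ(-1)^i × C(k,i) × (k-i)^n, i=0 to k
i=0: (-1)^0×C(2,0)×2^6 = 64
i=1: (-1)^1×C(2,1)×1^6 = -2
i=2: (-1)^2×C(2,2)×0^6 = 0
Total = 62

Number of surjections = 62


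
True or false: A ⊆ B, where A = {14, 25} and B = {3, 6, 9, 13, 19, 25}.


A ⊆ B means every element of A is in B.
Elements in A not in B: {14}
So A ⊄ B.

No, A ⊄ B


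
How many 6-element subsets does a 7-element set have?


C(n,k) = n! / (k!(n-k)!)
C(7,6) = 7! / (6!1!)
= 7

C(7,6) = 7


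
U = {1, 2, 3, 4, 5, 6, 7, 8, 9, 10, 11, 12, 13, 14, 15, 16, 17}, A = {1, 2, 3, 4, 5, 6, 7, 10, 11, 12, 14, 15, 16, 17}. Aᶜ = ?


Aᶜ = U \ A = elements in U but not in A
U = {1, 2, 3, 4, 5, 6, 7, 8, 9, 10, 11, 12, 13, 14, 15, 16, 17}
A = {1, 2, 3, 4, 5, 6, 7, 10, 11, 12, 14, 15, 16, 17}
Aᶜ = {8, 9, 13}

Aᶜ = {8, 9, 13}


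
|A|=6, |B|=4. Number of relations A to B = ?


A relation from A to B is any subset of A × B.
|A × B| = 6 × 4 = 24
# relations = 2^|A × B| = 2^24 = 16777216

Number of relations = 16777216


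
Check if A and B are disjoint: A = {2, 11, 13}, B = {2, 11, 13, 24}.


Disjoint means A ∩ B = ∅.
A ∩ B = {2, 11, 13}
A ∩ B ≠ ∅, so A and B are NOT disjoint.

No, A and B are not disjoint (A ∩ B = {2, 11, 13})


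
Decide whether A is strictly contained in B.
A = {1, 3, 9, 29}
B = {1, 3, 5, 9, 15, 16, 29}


A ⊂ B requires: A ⊆ B AND A ≠ B.
A ⊆ B? Yes
A = B? No
A ⊂ B: Yes (A is a proper subset of B)

Yes, A ⊂ B


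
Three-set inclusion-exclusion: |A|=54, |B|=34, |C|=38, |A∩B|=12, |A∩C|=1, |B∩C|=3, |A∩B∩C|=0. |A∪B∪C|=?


|A∪B∪C| = |A|+|B|+|C| - |A∩B|-|A∩C|-|B∩C| + |A∩B∩C|
= 54+34+38 - 12-1-3 + 0
= 126 - 16 + 0
= 110

|A ∪ B ∪ C| = 110


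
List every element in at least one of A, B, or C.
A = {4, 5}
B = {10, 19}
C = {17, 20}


A ∪ B = {4, 5, 10, 19}
(A ∪ B) ∪ C = {4, 5, 10, 17, 19, 20}

A ∪ B ∪ C = {4, 5, 10, 17, 19, 20}


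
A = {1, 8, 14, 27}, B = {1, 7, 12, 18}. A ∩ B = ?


A ∩ B = elements in both A and B
A = {1, 8, 14, 27}
B = {1, 7, 12, 18}
A ∩ B = {1}

A ∩ B = {1}


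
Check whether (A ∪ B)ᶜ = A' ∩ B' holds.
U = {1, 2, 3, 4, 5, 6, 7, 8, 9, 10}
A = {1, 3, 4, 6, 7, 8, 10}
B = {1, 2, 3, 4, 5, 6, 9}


LHS: A ∪ B = {1, 2, 3, 4, 5, 6, 7, 8, 9, 10}
(A ∪ B)' = U \ (A ∪ B) = ∅
A' = {2, 5, 9}, B' = {7, 8, 10}
Claimed RHS: A' ∩ B' = ∅
Identity is VALID: LHS = RHS = ∅ ✓

Identity is valid. (A ∪ B)' = A' ∩ B' = ∅


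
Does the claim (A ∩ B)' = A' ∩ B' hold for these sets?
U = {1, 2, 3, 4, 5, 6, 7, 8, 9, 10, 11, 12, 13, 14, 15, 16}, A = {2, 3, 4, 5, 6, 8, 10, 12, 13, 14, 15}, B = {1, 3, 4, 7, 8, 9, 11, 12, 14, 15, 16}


LHS: A ∩ B = {3, 4, 8, 12, 14, 15}
(A ∩ B)' = U \ (A ∩ B) = {1, 2, 5, 6, 7, 9, 10, 11, 13, 16}
A' = {1, 7, 9, 11, 16}, B' = {2, 5, 6, 10, 13}
Claimed RHS: A' ∩ B' = ∅
Identity is INVALID: LHS = {1, 2, 5, 6, 7, 9, 10, 11, 13, 16} but the RHS claimed here equals ∅. The correct form is (A ∩ B)' = A' ∪ B'.

Identity is invalid: (A ∩ B)' = {1, 2, 5, 6, 7, 9, 10, 11, 13, 16} but A' ∩ B' = ∅. The correct De Morgan law is (A ∩ B)' = A' ∪ B'.


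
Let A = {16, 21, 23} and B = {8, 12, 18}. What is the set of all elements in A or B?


A ∪ B = all elements in A or B (or both)
A = {16, 21, 23}
B = {8, 12, 18}
A ∪ B = {8, 12, 16, 18, 21, 23}

A ∪ B = {8, 12, 16, 18, 21, 23}


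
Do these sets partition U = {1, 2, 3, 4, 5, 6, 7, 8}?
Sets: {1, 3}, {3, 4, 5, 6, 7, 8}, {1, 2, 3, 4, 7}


A partition requires: (1) non-empty parts, (2) pairwise disjoint, (3) union = U
Parts: {1, 3}, {3, 4, 5, 6, 7, 8}, {1, 2, 3, 4, 7}
Union of parts: {1, 2, 3, 4, 5, 6, 7, 8}
U = {1, 2, 3, 4, 5, 6, 7, 8}
All non-empty? True
Pairwise disjoint? False
Covers U? True

No, not a valid partition


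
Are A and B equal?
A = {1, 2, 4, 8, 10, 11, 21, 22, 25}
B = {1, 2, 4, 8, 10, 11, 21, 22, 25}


Two sets are equal iff they have exactly the same elements.
A = {1, 2, 4, 8, 10, 11, 21, 22, 25}
B = {1, 2, 4, 8, 10, 11, 21, 22, 25}
Same elements → A = B

Yes, A = B


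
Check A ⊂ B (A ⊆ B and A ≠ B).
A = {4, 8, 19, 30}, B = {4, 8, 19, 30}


A ⊂ B requires: A ⊆ B AND A ≠ B.
A ⊆ B? Yes
A = B? Yes
A = B, so A is not a PROPER subset.

No, A is not a proper subset of B


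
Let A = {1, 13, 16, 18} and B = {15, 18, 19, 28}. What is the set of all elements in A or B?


A ∪ B = all elements in A or B (or both)
A = {1, 13, 16, 18}
B = {15, 18, 19, 28}
A ∪ B = {1, 13, 15, 16, 18, 19, 28}

A ∪ B = {1, 13, 15, 16, 18, 19, 28}


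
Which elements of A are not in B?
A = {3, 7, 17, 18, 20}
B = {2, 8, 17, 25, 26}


A \ B = elements in A but not in B
A = {3, 7, 17, 18, 20}
B = {2, 8, 17, 25, 26}
Remove from A any elements in B
A \ B = {3, 7, 18, 20}

A \ B = {3, 7, 18, 20}


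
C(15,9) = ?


C(n,k) = n! / (k!(n-k)!)
C(15,9) = 15! / (9!6!)
= 5005

C(15,9) = 5005


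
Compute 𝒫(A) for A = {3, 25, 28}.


|A| = 3, so |P(A)| = 2^3 = 8
Enumerate subsets by cardinality (0 to 3):
∅, {3}, {25}, {28}, {3, 25}, {3, 28}, {25, 28}, {3, 25, 28}

P(A) has 8 subsets: ∅, {3}, {25}, {28}, {3, 25}, {3, 28}, {25, 28}, {3, 25, 28}


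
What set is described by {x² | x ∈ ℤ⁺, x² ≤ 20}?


Checking each candidate:
Condition: positive perfect squares ≤ 20
Result = {1, 4, 9, 16}

{1, 4, 9, 16}


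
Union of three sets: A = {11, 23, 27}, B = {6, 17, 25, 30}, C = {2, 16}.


A ∪ B = {6, 11, 17, 23, 25, 27, 30}
(A ∪ B) ∪ C = {2, 6, 11, 16, 17, 23, 25, 27, 30}

A ∪ B ∪ C = {2, 6, 11, 16, 17, 23, 25, 27, 30}


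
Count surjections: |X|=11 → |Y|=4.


n = |X| = 11, k = |Y| = 4. Surjections via inclusion-exclusion:
S(n,k) = Σ(-1)^i × C(k,i) × (k-i)^n, i=0 to k
i=0: (-1)^0×C(4,0)×4^11 = 4194304
i=1: (-1)^1×C(4,1)×3^11 = -708588
i=2: (-1)^2×C(4,2)×2^11 = 12288
i=3: (-1)^3×C(4,3)×1^11 = -4
i=4: (-1)^4×C(4,4)×0^11 = 0
Total = 3498000

Number of surjections = 3498000


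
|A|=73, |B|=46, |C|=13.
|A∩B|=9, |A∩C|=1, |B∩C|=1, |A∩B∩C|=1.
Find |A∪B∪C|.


|A∪B∪C| = |A|+|B|+|C| - |A∩B|-|A∩C|-|B∩C| + |A∩B∩C|
= 73+46+13 - 9-1-1 + 1
= 132 - 11 + 1
= 122

|A ∪ B ∪ C| = 122


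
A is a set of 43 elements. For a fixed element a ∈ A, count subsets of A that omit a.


Subsets of A avoiding a are subsets of A \ {a}, which has 42 elements.
Count = 2^(n-1) = 2^42
= 4398046511104

Number of subsets avoiding a = 4398046511104


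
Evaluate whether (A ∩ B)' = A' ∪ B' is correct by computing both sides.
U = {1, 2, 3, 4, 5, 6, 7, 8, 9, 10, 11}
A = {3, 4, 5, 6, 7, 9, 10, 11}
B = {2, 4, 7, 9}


LHS: A ∩ B = {4, 7, 9}
(A ∩ B)' = U \ (A ∩ B) = {1, 2, 3, 5, 6, 8, 10, 11}
A' = {1, 2, 8}, B' = {1, 3, 5, 6, 8, 10, 11}
Claimed RHS: A' ∪ B' = {1, 2, 3, 5, 6, 8, 10, 11}
Identity is VALID: LHS = RHS = {1, 2, 3, 5, 6, 8, 10, 11} ✓

Identity is valid. (A ∩ B)' = A' ∪ B' = {1, 2, 3, 5, 6, 8, 10, 11}
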